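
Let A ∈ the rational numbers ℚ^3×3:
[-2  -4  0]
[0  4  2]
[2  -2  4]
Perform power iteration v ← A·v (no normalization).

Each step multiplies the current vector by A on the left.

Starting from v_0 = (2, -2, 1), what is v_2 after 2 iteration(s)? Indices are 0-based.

v_2 = (16, 0, 68)

v_0 = (2, -2, 1).
v_1 = A·v_0 = (4, -6, 12).
v_2 = A·v_1 = (16, 0, 68).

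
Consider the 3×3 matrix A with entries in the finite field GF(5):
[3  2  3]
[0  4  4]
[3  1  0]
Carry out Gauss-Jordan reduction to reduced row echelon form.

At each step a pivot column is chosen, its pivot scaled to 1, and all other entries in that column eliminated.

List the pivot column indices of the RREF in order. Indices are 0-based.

step 1: normalize row 0 (÷3) = (1, 4, 1)
  row 2: subtract 3×row0 = (0, 4, 2)
step 2: normalize row 1 (÷4) = (0, 1, 1)
  row 0: subtract 4×row1 = (1, 0, 2)
  row 2: subtract 4×row1 = (0, 0, 3)
step 3: normalize row 2 (÷3) = (0, 0, 1)
  row 0: subtract 2×row2 = (1, 0, 0)
  row 1: subtract 1×row2 = (0, 1, 0)

pivot columns: 0, 1, 2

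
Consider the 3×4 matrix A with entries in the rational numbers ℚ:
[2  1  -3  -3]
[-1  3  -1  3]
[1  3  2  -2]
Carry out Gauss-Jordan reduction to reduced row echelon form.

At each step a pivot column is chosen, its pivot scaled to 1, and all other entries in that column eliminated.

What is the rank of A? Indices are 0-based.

rank = 3

pivot(0,0)=2: scale R0 → (1, 1/2, -3/2, -3/2)
  clear (1,0): R1 −= (-1)R0 → (0, 7/2, -5/2, 3/2)
  clear (2,0): R2 −= (1)R0 → (0, 5/2, 7/2, -1/2)
pivot(1,1)=7/2: scale R1 → (0, 1, -5/7, 3/7)
  clear (0,1): R0 −= (1/2)R1 → (1, 0, -8/7, -12/7)
  clear (2,1): R2 −= (5/2)R1 → (0, 0, 37/7, -11/7)
pivot(2,2)=37/7: scale R2 → (0, 0, 1, -11/37)
  clear (0,2): R0 −= (-8/7)R2 → (1, 0, 0, -76/37)
  clear (1,2): R1 −= (-5/7)R2 → (0, 1, 0, 8/37)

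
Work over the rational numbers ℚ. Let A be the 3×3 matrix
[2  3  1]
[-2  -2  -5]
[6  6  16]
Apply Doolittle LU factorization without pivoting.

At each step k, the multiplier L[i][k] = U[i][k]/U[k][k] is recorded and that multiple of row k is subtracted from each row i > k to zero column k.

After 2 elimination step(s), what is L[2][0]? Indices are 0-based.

[col 0] pivot 2
  R1 -= -1*R0 → (0, 1, -4)  (L[1][0] := -1)
  R2 -= 3*R0 → (0, -3, 13)  (L[2][0] := 3)
[col 1] pivot 1
  R2 -= -3*R1 → (0, 0, 1)  (L[2][1] := -3)

L[2][0] = 3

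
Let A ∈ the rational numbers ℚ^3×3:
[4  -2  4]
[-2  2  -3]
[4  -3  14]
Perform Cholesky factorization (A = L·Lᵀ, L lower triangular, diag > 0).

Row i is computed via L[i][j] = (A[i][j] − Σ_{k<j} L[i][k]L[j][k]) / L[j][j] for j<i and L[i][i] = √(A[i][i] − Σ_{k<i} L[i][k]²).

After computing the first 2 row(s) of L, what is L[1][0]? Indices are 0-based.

L[1][0] = -1

Step 1: L[0][0] = √(4) = 2.
  L[1][0] = (-2) / L[0][0] = -1.
Step 2: L[1][1] = √(1) = 1.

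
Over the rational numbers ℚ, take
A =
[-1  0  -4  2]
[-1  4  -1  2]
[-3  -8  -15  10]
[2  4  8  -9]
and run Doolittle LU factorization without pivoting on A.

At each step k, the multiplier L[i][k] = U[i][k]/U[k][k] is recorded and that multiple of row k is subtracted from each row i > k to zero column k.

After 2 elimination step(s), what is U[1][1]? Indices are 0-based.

k=0: U[0][0]=-1
  eliminate (1,0): mult=1, new row 1: (0, 4, 3, 0); set L[1][0]=1
  eliminate (2,0): mult=3, new row 2: (0, -8, -3, 4); set L[2][0]=3
  eliminate (3,0): mult=-2, new row 3: (0, 4, 0, -5); set L[3][0]=-2
k=1: U[1][1]=4
  eliminate (2,1): mult=-2, new row 2: (0, 0, 3, 4); set L[2][1]=-2
  eliminate (3,1): mult=1, new row 3: (0, 0, -3, -5); set L[3][1]=1

U[1][1] = 4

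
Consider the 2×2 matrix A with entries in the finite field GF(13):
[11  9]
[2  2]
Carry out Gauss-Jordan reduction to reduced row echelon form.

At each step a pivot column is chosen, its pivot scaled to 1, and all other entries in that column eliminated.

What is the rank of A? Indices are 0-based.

rank = 2

step 1: normalize row 0 (÷11) = (1, 2)
  row 1: subtract 2×row0 = (0, 11)
step 2: normalize row 1 (÷11) = (0, 1)
  row 0: subtract 2×row1 = (1, 0)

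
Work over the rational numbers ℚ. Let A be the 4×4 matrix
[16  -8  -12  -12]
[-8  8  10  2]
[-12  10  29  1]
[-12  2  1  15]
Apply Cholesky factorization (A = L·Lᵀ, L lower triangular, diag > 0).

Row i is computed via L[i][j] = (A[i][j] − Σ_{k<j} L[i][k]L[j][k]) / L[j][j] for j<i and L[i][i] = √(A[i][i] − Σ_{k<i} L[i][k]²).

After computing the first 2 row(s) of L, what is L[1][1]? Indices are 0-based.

L[1][1] = 2

Step 1: L[0][0] = √(16) = 4.
  L[1][0] = (-8) / L[0][0] = -2.
Step 2: L[1][1] = √(4) = 2.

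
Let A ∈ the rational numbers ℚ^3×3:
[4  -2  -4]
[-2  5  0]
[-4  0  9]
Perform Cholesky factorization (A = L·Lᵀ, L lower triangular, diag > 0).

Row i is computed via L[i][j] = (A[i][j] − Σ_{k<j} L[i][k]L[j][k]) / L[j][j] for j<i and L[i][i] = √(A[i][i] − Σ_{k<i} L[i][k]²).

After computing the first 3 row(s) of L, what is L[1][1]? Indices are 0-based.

L[1][1] = 2

Step 1: L[0][0] = √(4) = 2.
  L[1][0] = (-2) / L[0][0] = -1.
Step 2: L[1][1] = √(4) = 2.
  L[2][0] = (-4) / L[0][0] = -2.
  L[2][1] = (-2) / L[1][1] = -1.
Step 3: L[2][2] = √(4) = 2.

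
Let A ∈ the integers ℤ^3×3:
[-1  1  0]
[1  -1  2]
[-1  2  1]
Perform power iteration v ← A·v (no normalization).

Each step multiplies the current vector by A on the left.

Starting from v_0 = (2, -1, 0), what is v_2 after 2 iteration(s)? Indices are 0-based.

v_2 = (6, -14, 5)

v_0 = (2, -1, 0).
v_1 = A·v_0 = (-3, 3, -4).
v_2 = A·v_1 = (6, -14, 5).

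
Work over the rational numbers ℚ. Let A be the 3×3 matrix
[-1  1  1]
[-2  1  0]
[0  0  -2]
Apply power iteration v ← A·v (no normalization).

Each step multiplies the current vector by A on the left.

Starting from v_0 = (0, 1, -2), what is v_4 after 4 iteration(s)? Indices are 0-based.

v_0 = (0, 1, -2).
v_1 = A·v_0 = (-1, 1, 4).
v_2 = A·v_1 = (6, 3, -8).
v_3 = A·v_2 = (-11, -9, 16).
v_4 = A·v_3 = (18, 13, -32).

v_4 = (18, 13, -32)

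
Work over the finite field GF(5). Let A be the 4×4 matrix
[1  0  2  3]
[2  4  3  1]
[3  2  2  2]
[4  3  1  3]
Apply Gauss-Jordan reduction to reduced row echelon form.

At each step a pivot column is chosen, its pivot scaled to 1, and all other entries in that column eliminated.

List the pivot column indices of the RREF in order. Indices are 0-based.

pivot(0,0)=1: scale R0 → (1, 0, 2, 3)
  clear (1,0): R1 −= (2)R0 → (0, 4, 4, 0)
  clear (2,0): R2 −= (3)R0 → (0, 2, 1, 3)
  clear (3,0): R3 −= (4)R0 → (0, 3, 3, 1)
pivot(1,1)=4: scale R1 → (0, 1, 1, 0)
  clear (2,1): R2 −= (2)R1 → (0, 0, 4, 3)
  clear (3,1): R3 −= (3)R1 → (0, 0, 0, 1)
pivot(2,2)=4: scale R2 → (0, 0, 1, 2)
  clear (0,2): R0 −= (2)R2 → (1, 0, 0, 4)
  clear (1,2): R1 −= (1)R2 → (0, 1, 0, 3)
pivot(3,3)=1: scale R3 → (0, 0, 0, 1)
  clear (0,3): R0 −= (4)R3 → (1, 0, 0, 0)
  clear (1,3): R1 −= (3)R3 → (0, 1, 0, 0)
  clear (2,3): R2 −= (2)R3 → (0, 0, 1, 0)

pivot columns: 0, 1, 2, 3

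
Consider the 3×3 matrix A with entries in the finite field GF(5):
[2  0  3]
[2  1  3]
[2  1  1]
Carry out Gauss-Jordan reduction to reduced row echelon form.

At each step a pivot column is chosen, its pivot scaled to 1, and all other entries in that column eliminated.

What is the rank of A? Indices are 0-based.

step 1: normalize row 0 (÷2) = (1, 0, 4)
  row 1: subtract 2×row0 = (0, 1, 0)
  row 2: subtract 2×row0 = (0, 1, 3)
step 2: normalize row 1 (÷1) = (0, 1, 0)
  row 2: subtract 1×row1 = (0, 0, 3)
step 3: normalize row 2 (÷3) = (0, 0, 1)
  row 0: subtract 4×row2 = (1, 0, 0)

rank = 3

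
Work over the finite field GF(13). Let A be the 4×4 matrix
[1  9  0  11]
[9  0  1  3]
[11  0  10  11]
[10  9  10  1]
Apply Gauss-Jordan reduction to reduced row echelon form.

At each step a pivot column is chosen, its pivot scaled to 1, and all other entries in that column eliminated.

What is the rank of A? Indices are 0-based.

rank = 4

step 1: normalize row 0 (÷1) = (1, 9, 0, 11)
  row 1: subtract 9×row0 = (0, 10, 1, 8)
  row 2: subtract 11×row0 = (0, 5, 10, 7)
  row 3: subtract 10×row0 = (0, 10, 10, 8)
step 2: normalize row 1 (÷10) = (0, 1, 4, 6)
  row 0: subtract 9×row1 = (1, 0, 3, 9)
  row 2: subtract 5×row1 = (0, 0, 3, 3)
  row 3: subtract 10×row1 = (0, 0, 9, 0)
step 3: normalize row 2 (÷3) = (0, 0, 1, 1)
  row 0: subtract 3×row2 = (1, 0, 0, 6)
  row 1: subtract 4×row2 = (0, 1, 0, 2)
  row 3: subtract 9×row2 = (0, 0, 0, 4)
step 4: normalize row 3 (÷4) = (0, 0, 0, 1)
  row 0: subtract 6×row3 = (1, 0, 0, 0)
  row 1: subtract 2×row3 = (0, 1, 0, 0)
  row 2: subtract 1×row3 = (0, 0, 1, 0)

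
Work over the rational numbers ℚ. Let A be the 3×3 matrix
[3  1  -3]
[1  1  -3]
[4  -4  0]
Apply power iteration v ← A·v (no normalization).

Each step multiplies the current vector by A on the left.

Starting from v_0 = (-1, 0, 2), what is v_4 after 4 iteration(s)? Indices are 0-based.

v_4 = (76, 168, -176)

v_0 = (-1, 0, 2).
v_1 = A·v_0 = (-9, -7, -4).
v_2 = A·v_1 = (-22, -4, -8).
v_3 = A·v_2 = (-46, -2, -72).
v_4 = A·v_3 = (76, 168, -176).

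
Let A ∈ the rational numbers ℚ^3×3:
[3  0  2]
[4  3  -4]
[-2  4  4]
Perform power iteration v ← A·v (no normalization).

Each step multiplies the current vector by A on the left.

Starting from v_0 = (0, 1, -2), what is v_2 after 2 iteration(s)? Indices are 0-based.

v_2 = (-20, 33, 36)

v_0 = (0, 1, -2).
v_1 = A·v_0 = (-4, 11, -4).
v_2 = A·v_1 = (-20, 33, 36).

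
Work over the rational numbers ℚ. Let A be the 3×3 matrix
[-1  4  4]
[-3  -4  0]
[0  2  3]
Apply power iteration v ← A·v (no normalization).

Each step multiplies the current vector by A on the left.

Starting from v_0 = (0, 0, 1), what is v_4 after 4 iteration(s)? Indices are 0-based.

v_0 = (0, 0, 1).
v_1 = A·v_0 = (4, 0, 3).
v_2 = A·v_1 = (8, -12, 9).
v_3 = A·v_2 = (-20, 24, 3).
v_4 = A·v_3 = (128, -36, 57).

v_4 = (128, -36, 57)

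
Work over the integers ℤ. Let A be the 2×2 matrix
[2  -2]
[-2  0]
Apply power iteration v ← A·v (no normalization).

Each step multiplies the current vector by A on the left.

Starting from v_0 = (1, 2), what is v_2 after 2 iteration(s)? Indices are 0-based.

v_0 = (1, 2).
v_1 = A·v_0 = (-2, -2).
v_2 = A·v_1 = (0, 4).

v_2 = (0, 4)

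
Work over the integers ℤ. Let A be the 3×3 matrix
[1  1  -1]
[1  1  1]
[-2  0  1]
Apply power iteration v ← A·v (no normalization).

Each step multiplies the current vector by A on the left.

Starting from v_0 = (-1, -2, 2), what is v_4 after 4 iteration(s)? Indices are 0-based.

v_4 = (-58, 10, 86)

v_0 = (-1, -2, 2).
v_1 = A·v_0 = (-5, -1, 4).
v_2 = A·v_1 = (-10, -2, 14).
v_3 = A·v_2 = (-26, 2, 34).
v_4 = A·v_3 = (-58, 10, 86).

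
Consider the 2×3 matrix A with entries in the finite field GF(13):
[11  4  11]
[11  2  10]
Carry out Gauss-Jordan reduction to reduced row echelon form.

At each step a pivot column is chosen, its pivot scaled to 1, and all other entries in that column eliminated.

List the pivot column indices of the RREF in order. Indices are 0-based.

pivot columns: 0, 1

step 1: normalize row 0 (÷11) = (1, 11, 1)
  row 1: subtract 11×row0 = (0, 11, 12)
step 2: normalize row 1 (÷11) = (0, 1, 7)
  row 0: subtract 11×row1 = (1, 0, 2)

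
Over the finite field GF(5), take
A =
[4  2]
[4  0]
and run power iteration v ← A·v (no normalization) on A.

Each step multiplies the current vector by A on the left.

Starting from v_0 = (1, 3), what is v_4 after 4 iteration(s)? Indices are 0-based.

v_4 = (2, 3)

v_0 = (1, 3).
v_1 = A·v_0 = (0, 4).
v_2 = A·v_1 = (3, 0).
v_3 = A·v_2 = (2, 2).
v_4 = A·v_3 = (2, 3).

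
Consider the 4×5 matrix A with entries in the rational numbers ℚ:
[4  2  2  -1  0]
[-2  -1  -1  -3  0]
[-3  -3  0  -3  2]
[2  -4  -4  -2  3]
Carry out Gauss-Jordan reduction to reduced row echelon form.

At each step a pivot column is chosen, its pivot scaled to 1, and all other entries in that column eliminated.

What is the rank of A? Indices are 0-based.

rank = 4

pivot(0,0)=4: scale R0 → (1, 1/2, 1/2, -1/4, 0)
  clear (1,0): R1 −= (-2)R0 → (0, 0, 0, -7/2, 0)
  clear (2,0): R2 −= (-3)R0 → (0, -3/2, 3/2, -15/4, 2)
  clear (3,0): R3 −= (2)R0 → (0, -5, -5, -3/2, 3)
pivot(1,1): swap R1↔R2
pivot(1,1)=-3/2: scale R1 → (0, 1, -1, 5/2, -4/3)
  clear (0,1): R0 −= (1/2)R1 → (1, 0, 1, -3/2, 2/3)
  clear (3,1): R3 −= (-5)R1 → (0, 0, -10, 11, -11/3)
pivot(2,2): swap R2↔R3
pivot(2,2)=-10: scale R2 → (0, 0, 1, -11/10, 11/30)
  clear (0,2): R0 −= (1)R2 → (1, 0, 0, -2/5, 3/10)
  clear (1,2): R1 −= (-1)R2 → (0, 1, 0, 7/5, -29/30)
pivot(3,3)=-7/2: scale R3 → (0, 0, 0, 1, 0)
  clear (0,3): R0 −= (-2/5)R3 → (1, 0, 0, 0, 3/10)
  clear (1,3): R1 −= (7/5)R3 → (0, 1, 0, 0, -29/30)
  clear (2,3): R2 −= (-11/10)R3 → (0, 0, 1, 0, 11/30)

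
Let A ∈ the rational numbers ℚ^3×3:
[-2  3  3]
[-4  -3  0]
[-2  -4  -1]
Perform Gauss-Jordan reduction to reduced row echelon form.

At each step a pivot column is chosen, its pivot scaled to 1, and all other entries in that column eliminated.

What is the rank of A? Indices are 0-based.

rank = 3

[1] R0 /= -2  ⇒  (1, -3/2, -3/2)
     R1 -= -4·R0  ⇒  (0, -9, -6)
     R2 -= -2·R0  ⇒  (0, -7, -4)
[2] R1 /= -9  ⇒  (0, 1, 2/3)
     R0 -= -3/2·R1  ⇒  (1, 0, -1/2)
     R2 -= -7·R1  ⇒  (0, 0, 2/3)
[3] R2 /= 2/3  ⇒  (0, 0, 1)
     R0 -= -1/2·R2  ⇒  (1, 0, 0)
     R1 -= 2/3·R2  ⇒  (0, 1, 0)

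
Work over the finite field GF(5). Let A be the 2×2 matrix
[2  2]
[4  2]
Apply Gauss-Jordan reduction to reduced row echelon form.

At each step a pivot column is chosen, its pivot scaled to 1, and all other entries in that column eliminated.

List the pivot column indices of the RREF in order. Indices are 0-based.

pivot columns: 0, 1

step 1: normalize row 0 (÷2) = (1, 1)
  row 1: subtract 4×row0 = (0, 3)
step 2: normalize row 1 (÷3) = (0, 1)
  row 0: subtract 1×row1 = (1, 0)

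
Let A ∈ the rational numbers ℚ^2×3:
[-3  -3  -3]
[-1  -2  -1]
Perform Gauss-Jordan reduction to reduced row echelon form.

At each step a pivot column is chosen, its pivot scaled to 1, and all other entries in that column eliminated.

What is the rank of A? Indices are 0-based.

[1] R0 /= -3  ⇒  (1, 1, 1)
     R1 -= -1·R0  ⇒  (0, -1, 0)
[2] R1 /= -1  ⇒  (0, 1, 0)
     R0 -= 1·R1  ⇒  (1, 0, 1)

rank = 2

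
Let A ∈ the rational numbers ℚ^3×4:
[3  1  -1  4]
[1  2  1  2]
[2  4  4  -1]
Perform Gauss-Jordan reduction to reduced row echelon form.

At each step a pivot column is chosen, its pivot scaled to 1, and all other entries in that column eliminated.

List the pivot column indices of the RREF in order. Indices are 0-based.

pivot columns: 0, 1, 2

step 1: normalize row 0 (÷3) = (1, 1/3, -1/3, 4/3)
  row 1: subtract 1×row0 = (0, 5/3, 4/3, 2/3)
  row 2: subtract 2×row0 = (0, 10/3, 14/3, -11/3)
step 2: normalize row 1 (÷5/3) = (0, 1, 4/5, 2/5)
  row 0: subtract 1/3×row1 = (1, 0, -3/5, 6/5)
  row 2: subtract 10/3×row1 = (0, 0, 2, -5)
step 3: normalize row 2 (÷2) = (0, 0, 1, -5/2)
  row 0: subtract -3/5×row2 = (1, 0, 0, -3/10)
  row 1: subtract 4/5×row2 = (0, 1, 0, 12/5)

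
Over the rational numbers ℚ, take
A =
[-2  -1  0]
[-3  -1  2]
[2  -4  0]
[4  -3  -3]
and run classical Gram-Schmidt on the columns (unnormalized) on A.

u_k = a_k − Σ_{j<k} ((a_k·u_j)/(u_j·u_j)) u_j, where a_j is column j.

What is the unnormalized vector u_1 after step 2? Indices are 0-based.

Step 1: u_0 = a_0 = (-2, -3, 2, 4).
Step 2: u_1 = a_1 − (-5/11)·u_0 = (-21/11, -26/11, -34/11, -13/11).

u_1 = (-21/11, -26/11, -34/11, -13/11)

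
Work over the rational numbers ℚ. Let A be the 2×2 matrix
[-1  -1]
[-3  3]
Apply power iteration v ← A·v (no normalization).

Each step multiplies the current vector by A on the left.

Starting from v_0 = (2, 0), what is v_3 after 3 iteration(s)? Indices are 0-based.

v_0 = (2, 0).
v_1 = A·v_0 = (-2, -6).
v_2 = A·v_1 = (8, -12).
v_3 = A·v_2 = (4, -60).

v_3 = (4, -60)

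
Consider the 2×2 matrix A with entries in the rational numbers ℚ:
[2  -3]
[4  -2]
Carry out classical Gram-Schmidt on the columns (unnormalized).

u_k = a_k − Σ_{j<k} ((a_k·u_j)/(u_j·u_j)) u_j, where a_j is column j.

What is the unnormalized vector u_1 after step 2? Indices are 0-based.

u_1 = (-8/5, 4/5)

Step 1: u_0 = a_0 = (2, 4).
Step 2: u_1 = a_1 − (-7/10)·u_0 = (-8/5, 4/5).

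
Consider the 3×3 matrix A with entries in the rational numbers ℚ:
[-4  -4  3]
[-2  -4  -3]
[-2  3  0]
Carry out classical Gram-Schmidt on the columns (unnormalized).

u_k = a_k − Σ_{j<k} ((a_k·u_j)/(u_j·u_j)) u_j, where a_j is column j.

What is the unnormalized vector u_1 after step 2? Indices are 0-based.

Step 1: u_0 = a_0 = (-4, -2, -2).
Step 2: u_1 = a_1 − (3/4)·u_0 = (-1, -5/2, 9/2).

u_1 = (-1, -5/2, 9/2)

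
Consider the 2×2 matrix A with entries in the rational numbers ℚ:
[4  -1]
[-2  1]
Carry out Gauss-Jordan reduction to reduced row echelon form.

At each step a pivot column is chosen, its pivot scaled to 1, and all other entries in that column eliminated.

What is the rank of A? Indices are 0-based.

[1] R0 /= 4  ⇒  (1, -1/4)
     R1 -= -2·R0  ⇒  (0, 1/2)
[2] R1 /= 1/2  ⇒  (0, 1)
     R0 -= -1/4·R1  ⇒  (1, 0)

rank = 2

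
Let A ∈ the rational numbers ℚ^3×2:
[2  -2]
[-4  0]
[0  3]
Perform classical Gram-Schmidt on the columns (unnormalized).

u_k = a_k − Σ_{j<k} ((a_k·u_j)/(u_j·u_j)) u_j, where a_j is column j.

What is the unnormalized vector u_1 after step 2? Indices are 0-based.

Step 1: u_0 = a_0 = (2, -4, 0).
Step 2: u_1 = a_1 − (-1/5)·u_0 = (-8/5, -4/5, 3).

u_1 = (-8/5, -4/5, 3)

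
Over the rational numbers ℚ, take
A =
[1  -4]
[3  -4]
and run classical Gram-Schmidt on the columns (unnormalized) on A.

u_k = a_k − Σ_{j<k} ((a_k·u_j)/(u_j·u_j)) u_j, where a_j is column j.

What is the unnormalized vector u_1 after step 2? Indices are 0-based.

u_1 = (-12/5, 4/5)

Step 1: u_0 = a_0 = (1, 3).
Step 2: u_1 = a_1 − (-8/5)·u_0 = (-12/5, 4/5).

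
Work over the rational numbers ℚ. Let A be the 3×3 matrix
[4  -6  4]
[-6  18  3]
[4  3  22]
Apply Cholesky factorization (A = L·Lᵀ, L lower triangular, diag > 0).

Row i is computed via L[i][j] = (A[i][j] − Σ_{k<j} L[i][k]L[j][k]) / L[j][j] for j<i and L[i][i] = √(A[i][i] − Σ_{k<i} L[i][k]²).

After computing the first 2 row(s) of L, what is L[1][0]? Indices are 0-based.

Step 1: L[0][0] = √(4) = 2.
  L[1][0] = (-6) / L[0][0] = -3.
Step 2: L[1][1] = √(9) = 3.

L[1][0] = -3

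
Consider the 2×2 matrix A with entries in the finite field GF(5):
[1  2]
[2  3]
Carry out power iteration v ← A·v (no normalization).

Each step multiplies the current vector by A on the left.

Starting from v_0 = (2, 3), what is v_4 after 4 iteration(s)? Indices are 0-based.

v_4 = (0, 2)

v_0 = (2, 3).
v_1 = A·v_0 = (3, 3).
v_2 = A·v_1 = (4, 0).
v_3 = A·v_2 = (4, 3).
v_4 = A·v_3 = (0, 2).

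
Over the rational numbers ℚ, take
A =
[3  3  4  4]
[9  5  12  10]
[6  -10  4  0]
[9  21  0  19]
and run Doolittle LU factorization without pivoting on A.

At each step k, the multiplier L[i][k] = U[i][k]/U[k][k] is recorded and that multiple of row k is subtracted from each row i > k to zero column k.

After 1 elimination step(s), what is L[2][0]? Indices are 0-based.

L[2][0] = 2

k=0: U[0][0]=3
  eliminate (1,0): mult=3, new row 1: (0, -4, 0, -2); set L[1][0]=3
  eliminate (2,0): mult=2, new row 2: (0, -16, -4, -8); set L[2][0]=2
  eliminate (3,0): mult=3, new row 3: (0, 12, -12, 7); set L[3][0]=3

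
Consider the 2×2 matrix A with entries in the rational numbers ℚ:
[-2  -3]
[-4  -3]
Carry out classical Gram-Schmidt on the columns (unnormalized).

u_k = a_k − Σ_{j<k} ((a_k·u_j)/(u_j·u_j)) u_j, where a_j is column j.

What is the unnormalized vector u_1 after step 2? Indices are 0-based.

Step 1: u_0 = a_0 = (-2, -4).
Step 2: u_1 = a_1 − (9/10)·u_0 = (-6/5, 3/5).

u_1 = (-6/5, 3/5)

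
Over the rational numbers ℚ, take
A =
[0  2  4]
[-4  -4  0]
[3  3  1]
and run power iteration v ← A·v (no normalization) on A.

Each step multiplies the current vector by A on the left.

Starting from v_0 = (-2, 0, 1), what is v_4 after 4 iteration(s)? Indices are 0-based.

v_4 = (-84, -944, 583)

v_0 = (-2, 0, 1).
v_1 = A·v_0 = (4, 8, -5).
v_2 = A·v_1 = (-4, -48, 31).
v_3 = A·v_2 = (28, 208, -125).
v_4 = A·v_3 = (-84, -944, 583).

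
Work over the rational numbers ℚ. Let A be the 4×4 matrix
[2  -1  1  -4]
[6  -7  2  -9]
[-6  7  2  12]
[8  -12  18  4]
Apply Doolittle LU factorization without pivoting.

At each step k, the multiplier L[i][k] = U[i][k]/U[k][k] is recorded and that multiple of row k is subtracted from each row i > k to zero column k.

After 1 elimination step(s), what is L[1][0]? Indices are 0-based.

[col 0] pivot 2
  R1 -= 3*R0 → (0, -4, -1, 3)  (L[1][0] := 3)
  R2 -= -3*R0 → (0, 4, 5, 0)  (L[2][0] := -3)
  R3 -= 4*R0 → (0, -8, 14, 20)  (L[3][0] := 4)

L[1][0] = 3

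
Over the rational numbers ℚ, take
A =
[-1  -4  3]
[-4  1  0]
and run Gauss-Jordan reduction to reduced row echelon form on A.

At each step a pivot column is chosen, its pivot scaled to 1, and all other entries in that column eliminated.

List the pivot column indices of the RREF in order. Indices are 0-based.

pivot columns: 0, 1

step 1: normalize row 0 (÷-1) = (1, 4, -3)
  row 1: subtract -4×row0 = (0, 17, -12)
step 2: normalize row 1 (÷17) = (0, 1, -12/17)
  row 0: subtract 4×row1 = (1, 0, -3/17)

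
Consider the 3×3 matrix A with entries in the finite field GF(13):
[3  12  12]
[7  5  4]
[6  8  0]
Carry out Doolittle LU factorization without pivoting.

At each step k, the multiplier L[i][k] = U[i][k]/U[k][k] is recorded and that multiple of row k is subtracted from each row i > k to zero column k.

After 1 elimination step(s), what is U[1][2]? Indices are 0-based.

U[1][2] = 2

k=0: U[0][0]=3
  eliminate (1,0): mult=11, new row 1: (0, 3, 2); set L[1][0]=11
  eliminate (2,0): mult=2, new row 2: (0, 10, 2); set L[2][0]=2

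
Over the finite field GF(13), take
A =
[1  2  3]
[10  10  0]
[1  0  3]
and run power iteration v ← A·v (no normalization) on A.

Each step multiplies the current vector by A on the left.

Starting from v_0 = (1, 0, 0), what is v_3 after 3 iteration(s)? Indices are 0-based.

v_3 = (9, 1, 10)

v_0 = (1, 0, 0).
v_1 = A·v_0 = (1, 10, 1).
v_2 = A·v_1 = (11, 6, 4).
v_3 = A·v_2 = (9, 1, 10).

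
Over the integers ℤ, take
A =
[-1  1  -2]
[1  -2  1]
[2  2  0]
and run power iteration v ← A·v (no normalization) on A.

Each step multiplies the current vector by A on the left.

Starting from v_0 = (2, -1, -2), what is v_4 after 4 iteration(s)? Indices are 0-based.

v_4 = (31, -28, -10)

v_0 = (2, -1, -2).
v_1 = A·v_0 = (1, 2, 2).
v_2 = A·v_1 = (-3, -1, 6).
v_3 = A·v_2 = (-10, 5, -8).
v_4 = A·v_3 = (31, -28, -10).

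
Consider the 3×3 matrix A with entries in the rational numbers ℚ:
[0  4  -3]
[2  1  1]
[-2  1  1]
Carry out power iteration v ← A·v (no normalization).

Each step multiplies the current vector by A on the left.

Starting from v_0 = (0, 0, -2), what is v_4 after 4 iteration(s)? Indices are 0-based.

v_4 = (-36, 144, -176)

v_0 = (0, 0, -2).
v_1 = A·v_0 = (6, -2, -2).
v_2 = A·v_1 = (-2, 8, -16).
v_3 = A·v_2 = (80, -12, -4).
v_4 = A·v_3 = (-36, 144, -176).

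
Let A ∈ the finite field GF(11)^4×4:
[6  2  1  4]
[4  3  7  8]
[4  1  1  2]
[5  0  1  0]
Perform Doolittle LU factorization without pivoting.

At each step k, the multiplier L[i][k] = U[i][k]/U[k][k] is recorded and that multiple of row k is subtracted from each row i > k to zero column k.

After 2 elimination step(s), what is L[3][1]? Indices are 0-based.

[col 0] pivot 6
  R1 -= 8*R0 → (0, 9, 10, 9)  (L[1][0] := 8)
  R2 -= 8*R0 → (0, 7, 4, 3)  (L[2][0] := 8)
  R3 -= 10*R0 → (0, 2, 2, 4)  (L[3][0] := 10)
[col 1] pivot 9
  R2 -= 2*R1 → (0, 0, 6, 7)  (L[2][1] := 2)
  R3 -= 10*R1 → (0, 0, 1, 2)  (L[3][1] := 10)

L[3][1] = 10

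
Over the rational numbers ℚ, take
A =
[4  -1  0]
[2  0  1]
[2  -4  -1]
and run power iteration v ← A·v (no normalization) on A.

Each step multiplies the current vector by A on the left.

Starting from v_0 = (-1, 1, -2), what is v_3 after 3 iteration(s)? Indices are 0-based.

v_0 = (-1, 1, -2).
v_1 = A·v_0 = (-5, -4, -4).
v_2 = A·v_1 = (-16, -14, 10).
v_3 = A·v_2 = (-50, -22, 14).

v_3 = (-50, -22, 14)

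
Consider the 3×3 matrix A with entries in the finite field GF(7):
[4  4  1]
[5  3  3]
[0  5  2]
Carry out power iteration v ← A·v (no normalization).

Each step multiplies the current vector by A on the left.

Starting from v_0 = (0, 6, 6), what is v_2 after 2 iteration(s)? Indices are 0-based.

v_0 = (0, 6, 6).
v_1 = A·v_0 = (2, 1, 0).
v_2 = A·v_1 = (5, 6, 5).

v_2 = (5, 6, 5)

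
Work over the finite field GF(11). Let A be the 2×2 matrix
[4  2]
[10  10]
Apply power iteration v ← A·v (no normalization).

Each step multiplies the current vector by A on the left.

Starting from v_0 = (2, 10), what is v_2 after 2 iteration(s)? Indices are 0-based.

v_0 = (2, 10).
v_1 = A·v_0 = (6, 10).
v_2 = A·v_1 = (0, 6).

v_2 = (0, 6)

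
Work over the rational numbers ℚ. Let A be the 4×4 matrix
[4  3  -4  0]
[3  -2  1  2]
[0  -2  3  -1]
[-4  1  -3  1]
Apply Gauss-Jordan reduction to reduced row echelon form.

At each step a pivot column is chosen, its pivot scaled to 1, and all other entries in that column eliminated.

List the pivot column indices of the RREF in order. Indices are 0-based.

pivot columns: 0, 1, 2, 3

step 1: normalize row 0 (÷4) = (1, 3/4, -1, 0)
  row 1: subtract 3×row0 = (0, -17/4, 4, 2)
  row 3: subtract -4×row0 = (0, 4, -7, 1)
step 2: normalize row 1 (÷-17/4) = (0, 1, -16/17, -8/17)
  row 0: subtract 3/4×row1 = (1, 0, -5/17, 6/17)
  row 2: subtract -2×row1 = (0, 0, 19/17, -33/17)
  row 3: subtract 4×row1 = (0, 0, -55/17, 49/17)
step 3: normalize row 2 (÷19/17) = (0, 0, 1, -33/19)
  row 0: subtract -5/17×row2 = (1, 0, 0, -3/19)
  row 1: subtract -16/17×row2 = (0, 1, 0, -40/19)
  row 3: subtract -55/17×row2 = (0, 0, 0, -52/19)
step 4: normalize row 3 (÷-52/19) = (0, 0, 0, 1)
  row 0: subtract -3/19×row3 = (1, 0, 0, 0)
  row 1: subtract -40/19×row3 = (0, 1, 0, 0)
  row 2: subtract -33/19×row3 = (0, 0, 1, 0)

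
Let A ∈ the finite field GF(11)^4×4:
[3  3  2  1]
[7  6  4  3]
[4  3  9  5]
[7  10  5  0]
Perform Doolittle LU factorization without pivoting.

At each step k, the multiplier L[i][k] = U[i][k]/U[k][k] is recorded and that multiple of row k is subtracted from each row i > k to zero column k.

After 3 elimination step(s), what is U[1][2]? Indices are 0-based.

[col 0] pivot 3
  R1 -= 6*R0 → (0, 10, 3, 8)  (L[1][0] := 6)
  R2 -= 5*R0 → (0, 10, 10, 0)  (L[2][0] := 5)
  R3 -= 6*R0 → (0, 3, 4, 5)  (L[3][0] := 6)
[col 1] pivot 10
  R2 -= 1*R1 → (0, 0, 7, 3)  (L[2][1] := 1)
  R3 -= 8*R1 → (0, 0, 2, 7)  (L[3][1] := 8)
[col 2] pivot 7
  R3 -= 5*R2 → (0, 0, 0, 3)  (L[3][2] := 5)

U[1][2] = 3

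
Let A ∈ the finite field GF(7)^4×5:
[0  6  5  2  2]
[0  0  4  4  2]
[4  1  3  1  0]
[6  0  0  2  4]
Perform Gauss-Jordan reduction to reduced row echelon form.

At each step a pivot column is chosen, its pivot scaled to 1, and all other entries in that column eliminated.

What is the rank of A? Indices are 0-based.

rank = 4

pivot(0,0): swap R0↔R2
pivot(0,0)=4: scale R0 → (1, 2, 6, 2, 0)
  clear (3,0): R3 −= (6)R0 → (0, 2, 6, 4, 4)
pivot(1,1): swap R1↔R2
pivot(1,1)=6: scale R1 → (0, 1, 2, 5, 5)
  clear (0,1): R0 −= (2)R1 → (1, 0, 2, 6, 4)
  clear (3,1): R3 −= (2)R1 → (0, 0, 2, 1, 1)
pivot(2,2)=4: scale R2 → (0, 0, 1, 1, 4)
  clear (0,2): R0 −= (2)R2 → (1, 0, 0, 4, 3)
  clear (1,2): R1 −= (2)R2 → (0, 1, 0, 3, 4)
  clear (3,2): R3 −= (2)R2 → (0, 0, 0, 6, 0)
pivot(3,3)=6: scale R3 → (0, 0, 0, 1, 0)
  clear (0,3): R0 −= (4)R3 → (1, 0, 0, 0, 3)
  clear (1,3): R1 −= (3)R3 → (0, 1, 0, 0, 4)
  clear (2,3): R2 −= (1)R3 → (0, 0, 1, 0, 4)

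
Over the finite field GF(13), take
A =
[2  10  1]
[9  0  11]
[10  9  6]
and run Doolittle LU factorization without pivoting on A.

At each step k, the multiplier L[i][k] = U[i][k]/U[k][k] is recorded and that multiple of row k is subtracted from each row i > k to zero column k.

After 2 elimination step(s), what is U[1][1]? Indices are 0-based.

Step 1: pivot at (0,0) is 2.
  row1 ← row1 − (11)·row0  ⇒  L[1][0]=11, U row1=(0, 7, 0)
  row2 ← row2 − (5)·row0  ⇒  L[2][0]=5, U row2=(0, 11, 1)
Step 2: pivot at (1,1) is 7.
  row2 ← row2 − (9)·row1  ⇒  L[2][1]=9, U row2=(0, 0, 1)

U[1][1] = 7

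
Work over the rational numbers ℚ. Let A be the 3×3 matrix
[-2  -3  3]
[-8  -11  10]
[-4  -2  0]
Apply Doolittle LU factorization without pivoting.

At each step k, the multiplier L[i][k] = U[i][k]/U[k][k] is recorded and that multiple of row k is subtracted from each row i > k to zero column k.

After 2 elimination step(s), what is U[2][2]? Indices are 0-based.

U[2][2] = 2

[col 0] pivot -2
  R1 -= 4*R0 → (0, 1, -2)  (L[1][0] := 4)
  R2 -= 2*R0 → (0, 4, -6)  (L[2][0] := 2)
[col 1] pivot 1
  R2 -= 4*R1 → (0, 0, 2)  (L[2][1] := 4)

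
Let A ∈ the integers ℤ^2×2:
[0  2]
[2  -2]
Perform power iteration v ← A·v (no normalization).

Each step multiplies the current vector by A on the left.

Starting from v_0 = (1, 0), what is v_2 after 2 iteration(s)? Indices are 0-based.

v_2 = (4, -4)

v_0 = (1, 0).
v_1 = A·v_0 = (0, 2).
v_2 = A·v_1 = (4, -4).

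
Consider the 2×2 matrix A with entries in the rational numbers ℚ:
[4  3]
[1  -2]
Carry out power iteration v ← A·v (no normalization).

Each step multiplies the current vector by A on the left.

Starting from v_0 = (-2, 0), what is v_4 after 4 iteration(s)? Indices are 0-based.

v_0 = (-2, 0).
v_1 = A·v_0 = (-8, -2).
v_2 = A·v_1 = (-38, -4).
v_3 = A·v_2 = (-164, -30).
v_4 = A·v_3 = (-746, -104).

v_4 = (-746, -104)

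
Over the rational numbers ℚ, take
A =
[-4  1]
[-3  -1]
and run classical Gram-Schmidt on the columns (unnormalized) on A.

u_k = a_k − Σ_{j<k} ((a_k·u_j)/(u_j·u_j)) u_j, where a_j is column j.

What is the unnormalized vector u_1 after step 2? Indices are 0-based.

Step 1: u_0 = a_0 = (-4, -3).
Step 2: u_1 = a_1 − (-1/25)·u_0 = (21/25, -28/25).

u_1 = (21/25, -28/25)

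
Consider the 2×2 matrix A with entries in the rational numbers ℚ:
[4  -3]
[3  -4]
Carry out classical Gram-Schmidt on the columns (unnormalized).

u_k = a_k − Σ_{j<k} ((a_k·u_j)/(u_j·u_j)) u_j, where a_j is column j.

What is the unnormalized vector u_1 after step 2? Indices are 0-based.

u_1 = (21/25, -28/25)

Step 1: u_0 = a_0 = (4, 3).
Step 2: u_1 = a_1 − (-24/25)·u_0 = (21/25, -28/25).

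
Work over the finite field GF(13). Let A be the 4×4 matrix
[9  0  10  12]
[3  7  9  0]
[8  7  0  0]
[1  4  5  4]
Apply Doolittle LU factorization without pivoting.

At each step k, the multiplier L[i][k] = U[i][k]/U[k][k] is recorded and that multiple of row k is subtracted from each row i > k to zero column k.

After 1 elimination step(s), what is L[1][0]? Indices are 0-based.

Step 1: pivot at (0,0) is 9.
  row1 ← row1 − (9)·row0  ⇒  L[1][0]=9, U row1=(0, 7, 10, 9)
  row2 ← row2 − (11)·row0  ⇒  L[2][0]=11, U row2=(0, 7, 7, 11)
  row3 ← row3 − (3)·row0  ⇒  L[3][0]=3, U row3=(0, 4, 1, 7)

L[1][0] = 9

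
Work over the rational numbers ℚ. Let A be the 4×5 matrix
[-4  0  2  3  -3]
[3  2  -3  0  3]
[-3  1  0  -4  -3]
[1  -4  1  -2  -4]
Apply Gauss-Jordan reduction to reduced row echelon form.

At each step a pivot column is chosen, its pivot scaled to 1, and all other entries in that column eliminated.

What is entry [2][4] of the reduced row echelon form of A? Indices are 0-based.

M[2][4] = 221/108

step 1: normalize row 0 (÷-4) = (1, 0, -1/2, -3/4, 3/4)
  row 1: subtract 3×row0 = (0, 2, -3/2, 9/4, 3/4)
  row 2: subtract -3×row0 = (0, 1, -3/2, -25/4, -3/4)
  row 3: subtract 1×row0 = (0, -4, 3/2, -5/4, -19/4)
step 2: normalize row 1 (÷2) = (0, 1, -3/4, 9/8, 3/8)
  row 2: subtract 1×row1 = (0, 0, -3/4, -59/8, -9/8)
  row 3: subtract -4×row1 = (0, 0, -3/2, 13/4, -13/4)
step 3: normalize row 2 (÷-3/4) = (0, 0, 1, 59/6, 3/2)
  row 0: subtract -1/2×row2 = (1, 0, 0, 25/6, 3/2)
  row 1: subtract -3/4×row2 = (0, 1, 0, 17/2, 3/2)
  row 3: subtract -3/2×row2 = (0, 0, 0, 18, -1)
step 4: normalize row 3 (÷18) = (0, 0, 0, 1, -1/18)
  row 0: subtract 25/6×row3 = (1, 0, 0, 0, 187/108)
  row 1: subtract 17/2×row3 = (0, 1, 0, 0, 71/36)
  row 2: subtract 59/6×row3 = (0, 0, 1, 0, 221/108)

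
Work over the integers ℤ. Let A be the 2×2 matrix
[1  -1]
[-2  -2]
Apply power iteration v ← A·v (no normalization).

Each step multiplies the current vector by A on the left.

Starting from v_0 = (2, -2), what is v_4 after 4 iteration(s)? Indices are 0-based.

v_4 = (4, -40)

v_0 = (2, -2).
v_1 = A·v_0 = (4, 0).
v_2 = A·v_1 = (4, -8).
v_3 = A·v_2 = (12, 8).
v_4 = A·v_3 = (4, -40).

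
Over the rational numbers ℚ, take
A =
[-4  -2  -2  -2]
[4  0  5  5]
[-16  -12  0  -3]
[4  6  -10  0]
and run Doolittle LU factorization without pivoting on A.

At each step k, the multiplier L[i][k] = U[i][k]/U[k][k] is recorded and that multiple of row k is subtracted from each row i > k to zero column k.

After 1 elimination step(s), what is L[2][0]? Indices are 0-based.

k=0: U[0][0]=-4
  eliminate (1,0): mult=-1, new row 1: (0, -2, 3, 3); set L[1][0]=-1
  eliminate (2,0): mult=4, new row 2: (0, -4, 8, 5); set L[2][0]=4
  eliminate (3,0): mult=-1, new row 3: (0, 4, -12, -2); set L[3][0]=-1

L[2][0] = 4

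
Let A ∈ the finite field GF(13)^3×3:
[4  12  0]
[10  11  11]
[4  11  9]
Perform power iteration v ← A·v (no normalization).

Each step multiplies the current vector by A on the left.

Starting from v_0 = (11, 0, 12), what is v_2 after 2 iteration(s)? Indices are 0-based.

v_0 = (11, 0, 12).
v_1 = A·v_0 = (5, 8, 9).
v_2 = A·v_1 = (12, 3, 7).

v_2 = (12, 3, 7)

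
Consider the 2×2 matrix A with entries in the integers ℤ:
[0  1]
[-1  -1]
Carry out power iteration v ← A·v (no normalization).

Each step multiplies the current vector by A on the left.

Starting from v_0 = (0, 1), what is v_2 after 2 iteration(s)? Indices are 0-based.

v_2 = (-1, 0)

v_0 = (0, 1).
v_1 = A·v_0 = (1, -1).
v_2 = A·v_1 = (-1, 0).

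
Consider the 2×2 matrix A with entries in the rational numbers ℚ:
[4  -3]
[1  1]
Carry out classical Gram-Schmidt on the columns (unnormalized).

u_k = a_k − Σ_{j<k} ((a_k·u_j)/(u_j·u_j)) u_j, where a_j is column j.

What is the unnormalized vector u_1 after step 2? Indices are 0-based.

u_1 = (-7/17, 28/17)

Step 1: u_0 = a_0 = (4, 1).
Step 2: u_1 = a_1 − (-11/17)·u_0 = (-7/17, 28/17).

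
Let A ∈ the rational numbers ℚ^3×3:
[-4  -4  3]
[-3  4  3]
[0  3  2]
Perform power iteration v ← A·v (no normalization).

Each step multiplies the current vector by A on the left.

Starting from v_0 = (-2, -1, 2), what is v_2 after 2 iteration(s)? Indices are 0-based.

v_0 = (-2, -1, 2).
v_1 = A·v_0 = (18, 8, 1).
v_2 = A·v_1 = (-101, -19, 26).

v_2 = (-101, -19, 26)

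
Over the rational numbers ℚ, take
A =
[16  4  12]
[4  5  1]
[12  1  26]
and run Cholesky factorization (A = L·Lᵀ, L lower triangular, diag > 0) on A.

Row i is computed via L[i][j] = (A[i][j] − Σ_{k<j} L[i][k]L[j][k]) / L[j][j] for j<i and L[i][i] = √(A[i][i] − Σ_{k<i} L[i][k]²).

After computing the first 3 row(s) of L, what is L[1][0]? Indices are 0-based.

Step 1: L[0][0] = √(16) = 4.
  L[1][0] = (4) / L[0][0] = 1.
Step 2: L[1][1] = √(4) = 2.
  L[2][0] = (12) / L[0][0] = 3.
  L[2][1] = (-2) / L[1][1] = -1.
Step 3: L[2][2] = √(16) = 4.

L[1][0] = 1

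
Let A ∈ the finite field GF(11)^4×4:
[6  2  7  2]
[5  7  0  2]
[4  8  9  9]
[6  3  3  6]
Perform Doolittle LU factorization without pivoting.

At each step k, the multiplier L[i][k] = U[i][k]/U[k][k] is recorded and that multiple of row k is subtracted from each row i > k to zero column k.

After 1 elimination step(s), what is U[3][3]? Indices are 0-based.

Step 1: pivot at (0,0) is 6.
  row1 ← row1 − (10)·row0  ⇒  L[1][0]=10, U row1=(0, 9, 7, 4)
  row2 ← row2 − (8)·row0  ⇒  L[2][0]=8, U row2=(0, 3, 8, 4)
  row3 ← row3 − (1)·row0  ⇒  L[3][0]=1, U row3=(0, 1, 7, 4)

U[3][3] = 4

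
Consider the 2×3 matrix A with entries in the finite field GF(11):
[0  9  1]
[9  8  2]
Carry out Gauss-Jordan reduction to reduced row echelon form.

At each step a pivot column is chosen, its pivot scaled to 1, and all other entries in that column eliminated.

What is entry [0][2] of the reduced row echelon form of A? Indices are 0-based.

M[0][2] = 8

[1] R0 <-> R1
[1] R0 /= 9  ⇒  (1, 7, 10)
[2] R1 /= 9  ⇒  (0, 1, 5)
     R0 -= 7·R1  ⇒  (1, 0, 8)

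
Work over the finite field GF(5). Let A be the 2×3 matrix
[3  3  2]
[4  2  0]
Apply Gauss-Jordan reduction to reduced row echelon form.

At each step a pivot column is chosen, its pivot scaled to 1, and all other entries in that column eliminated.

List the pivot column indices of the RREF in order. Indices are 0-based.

[1] R0 /= 3  ⇒  (1, 1, 4)
     R1 -= 4·R0  ⇒  (0, 3, 4)
[2] R1 /= 3  ⇒  (0, 1, 3)
     R0 -= 1·R1  ⇒  (1, 0, 1)

pivot columns: 0, 1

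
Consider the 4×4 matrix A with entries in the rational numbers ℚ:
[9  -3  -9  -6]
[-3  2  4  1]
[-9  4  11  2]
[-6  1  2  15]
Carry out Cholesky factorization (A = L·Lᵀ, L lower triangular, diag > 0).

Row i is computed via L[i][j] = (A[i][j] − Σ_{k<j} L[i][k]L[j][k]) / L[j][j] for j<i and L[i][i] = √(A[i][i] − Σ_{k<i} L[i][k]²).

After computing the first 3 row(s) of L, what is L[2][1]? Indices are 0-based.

L[2][1] = 1

Step 1: L[0][0] = √(9) = 3.
  L[1][0] = (-3) / L[0][0] = -1.
Step 2: L[1][1] = √(1) = 1.
  L[2][0] = (-9) / L[0][0] = -3.
  L[2][1] = (1) / L[1][1] = 1.
Step 3: L[2][2] = √(1) = 1.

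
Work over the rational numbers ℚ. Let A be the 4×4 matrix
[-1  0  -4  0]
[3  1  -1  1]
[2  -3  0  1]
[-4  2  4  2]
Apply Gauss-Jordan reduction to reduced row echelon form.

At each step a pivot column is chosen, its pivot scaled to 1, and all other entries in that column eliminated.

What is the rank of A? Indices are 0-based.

pivot(0,0)=-1: scale R0 → (1, 0, 4, 0)
  clear (1,0): R1 −= (3)R0 → (0, 1, -13, 1)
  clear (2,0): R2 −= (2)R0 → (0, -3, -8, 1)
  clear (3,0): R3 −= (-4)R0 → (0, 2, 20, 2)
pivot(1,1)=1: scale R1 → (0, 1, -13, 1)
  clear (2,1): R2 −= (-3)R1 → (0, 0, -47, 4)
  clear (3,1): R3 −= (2)R1 → (0, 0, 46, 0)
pivot(2,2)=-47: scale R2 → (0, 0, 1, -4/47)
  clear (0,2): R0 −= (4)R2 → (1, 0, 0, 16/47)
  clear (1,2): R1 −= (-13)R2 → (0, 1, 0, -5/47)
  clear (3,2): R3 −= (46)R2 → (0, 0, 0, 184/47)
pivot(3,3)=184/47: scale R3 → (0, 0, 0, 1)
  clear (0,3): R0 −= (16/47)R3 → (1, 0, 0, 0)
  clear (1,3): R1 −= (-5/47)R3 → (0, 1, 0, 0)
  clear (2,3): R2 −= (-4/47)R3 → (0, 0, 1, 0)

rank = 4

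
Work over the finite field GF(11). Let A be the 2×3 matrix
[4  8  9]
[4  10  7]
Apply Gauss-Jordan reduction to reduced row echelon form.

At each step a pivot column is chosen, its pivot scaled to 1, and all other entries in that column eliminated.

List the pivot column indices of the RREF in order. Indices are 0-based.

step 1: normalize row 0 (÷4) = (1, 2, 5)
  row 1: subtract 4×row0 = (0, 2, 9)
step 2: normalize row 1 (÷2) = (0, 1, 10)
  row 0: subtract 2×row1 = (1, 0, 7)

pivot columns: 0, 1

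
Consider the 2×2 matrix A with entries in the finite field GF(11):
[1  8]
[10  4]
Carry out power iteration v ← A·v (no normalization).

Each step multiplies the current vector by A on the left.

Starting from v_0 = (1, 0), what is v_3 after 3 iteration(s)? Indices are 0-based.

v_0 = (1, 0).
v_1 = A·v_0 = (1, 10).
v_2 = A·v_1 = (4, 6).
v_3 = A·v_2 = (8, 9).

v_3 = (8, 9)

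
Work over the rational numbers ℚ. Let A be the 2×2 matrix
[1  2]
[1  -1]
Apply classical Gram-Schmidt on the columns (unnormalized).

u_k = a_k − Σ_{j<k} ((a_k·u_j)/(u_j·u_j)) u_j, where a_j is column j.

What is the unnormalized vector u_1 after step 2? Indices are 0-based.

Step 1: u_0 = a_0 = (1, 1).
Step 2: u_1 = a_1 − (1/2)·u_0 = (3/2, -3/2).

u_1 = (3/2, -3/2)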